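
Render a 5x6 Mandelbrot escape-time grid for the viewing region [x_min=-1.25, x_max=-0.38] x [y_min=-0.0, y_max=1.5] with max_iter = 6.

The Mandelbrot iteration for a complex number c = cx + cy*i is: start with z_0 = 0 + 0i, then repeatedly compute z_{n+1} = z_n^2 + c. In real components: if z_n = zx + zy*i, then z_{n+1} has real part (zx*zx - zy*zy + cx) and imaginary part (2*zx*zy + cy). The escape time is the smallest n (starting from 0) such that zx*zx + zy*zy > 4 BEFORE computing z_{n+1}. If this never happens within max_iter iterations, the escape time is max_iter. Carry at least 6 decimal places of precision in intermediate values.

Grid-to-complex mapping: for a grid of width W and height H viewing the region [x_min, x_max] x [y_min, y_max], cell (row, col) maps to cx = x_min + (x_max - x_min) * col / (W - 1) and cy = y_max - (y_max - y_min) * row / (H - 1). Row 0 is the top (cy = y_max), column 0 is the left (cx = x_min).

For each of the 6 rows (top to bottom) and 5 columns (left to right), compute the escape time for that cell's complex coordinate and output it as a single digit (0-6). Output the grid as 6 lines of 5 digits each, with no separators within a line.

(row=0, col=0): c = -1.2500 + 1.5000i → escape time 2
(row=0, col=1): c = -1.0325 + 1.5000i → escape time 2
(row=0, col=2): c = -0.8150 + 1.5000i → escape time 2
(row=0, col=3): c = -0.5975 + 1.5000i → escape time 2
(row=0, col=4): c = -0.3800 + 1.5000i → escape time 2
(row=1, col=0): c = -1.2500 + 1.2000i → escape time 2
(row=1, col=1): c = -1.0325 + 1.2000i → escape time 3
(row=1, col=2): c = -0.8150 + 1.2000i → escape time 3
(row=1, col=3): c = -0.5975 + 1.2000i → escape time 3
(row=1, col=4): c = -0.3800 + 1.2000i → escape time 3
(row=2, col=0): c = -1.2500 + 0.9000i → escape time 3
(row=2, col=1): c = -1.0325 + 0.9000i → escape time 3
(row=2, col=2): c = -0.8150 + 0.9000i → escape time 3
(row=2, col=3): c = -0.5975 + 0.9000i → escape time 4
(row=2, col=4): c = -0.3800 + 0.9000i → escape time 5
(row=3, col=0): c = -1.2500 + 0.6000i → escape time 3
(row=3, col=1): c = -1.0325 + 0.6000i → escape time 4
(row=3, col=2): c = -0.8150 + 0.6000i → escape time 5
(row=3, col=3): c = -0.5975 + 0.6000i → escape time 6
(row=3, col=4): c = -0.3800 + 0.6000i → escape time 6
(row=4, col=0): c = -1.2500 + 0.3000i → escape time 6
(row=4, col=1): c = -1.0325 + 0.3000i → escape time 6
(row=4, col=2): c = -0.8150 + 0.3000i → escape time 6
(row=4, col=3): c = -0.5975 + 0.3000i → escape time 6
(row=4, col=4): c = -0.3800 + 0.3000i → escape time 6
(row=5, col=0): c = -1.2500 + 0.0000i → escape time 6
(row=5, col=1): c = -1.0325 + 0.0000i → escape time 6
(row=5, col=2): c = -0.8150 + 0.0000i → escape time 6
(row=5, col=3): c = -0.5975 + 0.0000i → escape time 6
(row=5, col=4): c = -0.3800 + 0.0000i → escape time 6

Answer: 22222
23333
33345
34566
66666
66666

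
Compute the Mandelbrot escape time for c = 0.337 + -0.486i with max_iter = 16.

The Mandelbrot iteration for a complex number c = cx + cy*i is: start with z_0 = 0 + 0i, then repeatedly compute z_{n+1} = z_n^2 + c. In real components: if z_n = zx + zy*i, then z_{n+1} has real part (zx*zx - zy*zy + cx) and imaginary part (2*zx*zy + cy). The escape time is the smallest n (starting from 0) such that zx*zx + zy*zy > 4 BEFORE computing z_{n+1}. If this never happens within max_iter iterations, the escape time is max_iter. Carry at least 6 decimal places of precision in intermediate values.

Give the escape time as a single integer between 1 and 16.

z_0 = 0 + 0i, c = 0.3370 + -0.4860i
Iter 1: z = 0.3370 + -0.4860i, |z|^2 = 0.3498
Iter 2: z = 0.2144 + -0.8136i, |z|^2 = 0.7078
Iter 3: z = -0.2789 + -0.8348i, |z|^2 = 0.7747
Iter 4: z = -0.2821 + -0.0203i, |z|^2 = 0.0800
Iter 5: z = 0.4162 + -0.4746i, |z|^2 = 0.3984
Iter 6: z = 0.2850 + -0.8810i, |z|^2 = 0.8574
Iter 7: z = -0.3579 + -0.9882i, |z|^2 = 1.1046
Iter 8: z = -0.5114 + 0.2214i, |z|^2 = 0.3105
Iter 9: z = 0.5495 + -0.7124i, |z|^2 = 0.8095
Iter 10: z = 0.1314 + -1.2689i, |z|^2 = 1.6274
Iter 11: z = -1.2559 + -0.8195i, |z|^2 = 2.2489
Iter 12: z = 1.2427 + 1.5725i, |z|^2 = 4.0168
Escaped at iteration 12

Answer: 12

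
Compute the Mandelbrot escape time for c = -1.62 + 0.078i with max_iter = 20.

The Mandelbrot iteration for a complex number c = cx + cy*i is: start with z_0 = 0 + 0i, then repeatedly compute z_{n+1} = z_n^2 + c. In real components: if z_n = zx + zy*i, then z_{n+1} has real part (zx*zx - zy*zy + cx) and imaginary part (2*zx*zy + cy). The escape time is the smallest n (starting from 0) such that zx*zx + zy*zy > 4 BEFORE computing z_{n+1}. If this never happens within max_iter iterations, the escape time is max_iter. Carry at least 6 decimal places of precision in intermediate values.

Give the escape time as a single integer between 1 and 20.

z_0 = 0 + 0i, c = -1.6200 + 0.0780i
Iter 1: z = -1.6200 + 0.0780i, |z|^2 = 2.6305
Iter 2: z = 0.9983 + -0.1747i, |z|^2 = 1.0272
Iter 3: z = -0.6539 + -0.2709i, |z|^2 = 0.5009
Iter 4: z = -1.2658 + 0.4322i, |z|^2 = 1.7890
Iter 5: z = -0.2046 + -1.0162i, |z|^2 = 1.0745
Iter 6: z = -2.6108 + 0.4938i, |z|^2 = 7.0600
Escaped at iteration 6

Answer: 6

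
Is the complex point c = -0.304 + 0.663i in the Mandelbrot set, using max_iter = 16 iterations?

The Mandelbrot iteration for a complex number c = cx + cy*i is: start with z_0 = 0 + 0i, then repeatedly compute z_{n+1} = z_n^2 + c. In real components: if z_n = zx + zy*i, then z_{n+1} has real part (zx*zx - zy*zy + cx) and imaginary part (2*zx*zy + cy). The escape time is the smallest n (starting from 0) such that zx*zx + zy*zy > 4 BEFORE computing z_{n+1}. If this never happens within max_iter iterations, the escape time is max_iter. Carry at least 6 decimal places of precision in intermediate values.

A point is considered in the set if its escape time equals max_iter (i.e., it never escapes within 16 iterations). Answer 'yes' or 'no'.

z_0 = 0 + 0i, c = -0.3040 + 0.6630i
Iter 1: z = -0.3040 + 0.6630i, |z|^2 = 0.5320
Iter 2: z = -0.6512 + 0.2599i, |z|^2 = 0.4915
Iter 3: z = 0.0525 + 0.3245i, |z|^2 = 0.1081
Iter 4: z = -0.4066 + 0.6970i, |z|^2 = 0.6512
Iter 5: z = -0.6246 + 0.0962i, |z|^2 = 0.3993
Iter 6: z = 0.0768 + 0.5428i, |z|^2 = 0.3006
Iter 7: z = -0.5928 + 0.7464i, |z|^2 = 0.9085
Iter 8: z = -0.5098 + -0.2219i, |z|^2 = 0.3091
Iter 9: z = -0.0934 + 0.8892i, |z|^2 = 0.7995
Iter 10: z = -1.0860 + 0.4969i, |z|^2 = 1.4264
Iter 11: z = 0.6285 + -0.4164i, |z|^2 = 0.5684
Iter 12: z = -0.0824 + 0.1396i, |z|^2 = 0.0263
Iter 13: z = -0.3167 + 0.6400i, |z|^2 = 0.5099
Iter 14: z = -0.6133 + 0.2576i, |z|^2 = 0.4425
Iter 15: z = 0.0058 + 0.3470i, |z|^2 = 0.1204
Did not escape in 16 iterations → in set

Answer: yes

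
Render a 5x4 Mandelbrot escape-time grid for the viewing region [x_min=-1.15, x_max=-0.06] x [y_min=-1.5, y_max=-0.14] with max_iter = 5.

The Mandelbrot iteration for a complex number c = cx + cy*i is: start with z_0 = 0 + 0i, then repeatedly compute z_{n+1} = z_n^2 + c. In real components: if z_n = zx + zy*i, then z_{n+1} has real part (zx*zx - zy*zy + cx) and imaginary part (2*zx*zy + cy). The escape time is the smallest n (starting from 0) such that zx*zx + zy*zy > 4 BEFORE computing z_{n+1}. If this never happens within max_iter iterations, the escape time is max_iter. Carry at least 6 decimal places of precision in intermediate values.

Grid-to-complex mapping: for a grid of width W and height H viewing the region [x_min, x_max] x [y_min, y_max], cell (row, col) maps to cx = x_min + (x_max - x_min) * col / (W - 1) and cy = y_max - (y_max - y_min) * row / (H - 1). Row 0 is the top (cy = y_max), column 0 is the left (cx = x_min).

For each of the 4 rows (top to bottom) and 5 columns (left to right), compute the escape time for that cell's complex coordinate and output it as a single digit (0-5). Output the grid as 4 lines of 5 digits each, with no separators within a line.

(row=0, col=0): c = -1.1500 + -0.1400i → escape time 5
(row=0, col=1): c = -0.8775 + -0.1400i → escape time 5
(row=0, col=2): c = -0.6050 + -0.1400i → escape time 5
(row=0, col=3): c = -0.3325 + -0.1400i → escape time 5
(row=0, col=4): c = -0.0600 + -0.1400i → escape time 5
(row=1, col=0): c = -1.1500 + -0.5933i → escape time 4
(row=1, col=1): c = -0.8775 + -0.5933i → escape time 5
(row=1, col=2): c = -0.6050 + -0.5933i → escape time 5
(row=1, col=3): c = -0.3325 + -0.5933i → escape time 5
(row=1, col=4): c = -0.0600 + -0.5933i → escape time 5
(row=2, col=0): c = -1.1500 + -1.0467i → escape time 3
(row=2, col=1): c = -0.8775 + -1.0467i → escape time 3
(row=2, col=2): c = -0.6050 + -1.0467i → escape time 4
(row=2, col=3): c = -0.3325 + -1.0467i → escape time 5
(row=2, col=4): c = -0.0600 + -1.0467i → escape time 5
(row=3, col=0): c = -1.1500 + -1.5000i → escape time 2
(row=3, col=1): c = -0.8775 + -1.5000i → escape time 2
(row=3, col=2): c = -0.6050 + -1.5000i → escape time 2
(row=3, col=3): c = -0.3325 + -1.5000i → escape time 2
(row=3, col=4): c = -0.0600 + -1.5000i → escape time 2

Answer: 55555
45555
33455
22222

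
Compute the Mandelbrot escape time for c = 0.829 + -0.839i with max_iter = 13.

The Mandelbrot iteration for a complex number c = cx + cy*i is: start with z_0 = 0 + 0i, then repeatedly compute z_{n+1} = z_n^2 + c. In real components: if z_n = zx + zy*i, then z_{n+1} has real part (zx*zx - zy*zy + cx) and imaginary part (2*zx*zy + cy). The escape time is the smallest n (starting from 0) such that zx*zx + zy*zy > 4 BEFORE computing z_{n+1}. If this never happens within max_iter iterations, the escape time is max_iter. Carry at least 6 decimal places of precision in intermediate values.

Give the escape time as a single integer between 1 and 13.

Answer: 2

Derivation:
z_0 = 0 + 0i, c = 0.8290 + -0.8390i
Iter 1: z = 0.8290 + -0.8390i, |z|^2 = 1.3912
Iter 2: z = 0.8123 + -2.2301i, |z|^2 = 5.6330
Escaped at iteration 2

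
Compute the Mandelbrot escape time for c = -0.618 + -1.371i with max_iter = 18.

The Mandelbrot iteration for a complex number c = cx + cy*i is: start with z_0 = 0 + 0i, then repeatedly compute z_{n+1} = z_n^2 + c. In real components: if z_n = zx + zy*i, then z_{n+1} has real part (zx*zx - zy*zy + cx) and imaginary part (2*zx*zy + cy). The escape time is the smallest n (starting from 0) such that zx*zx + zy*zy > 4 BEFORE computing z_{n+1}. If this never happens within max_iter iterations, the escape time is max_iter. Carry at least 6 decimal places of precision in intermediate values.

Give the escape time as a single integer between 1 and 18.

Answer: 2

Derivation:
z_0 = 0 + 0i, c = -0.6180 + -1.3710i
Iter 1: z = -0.6180 + -1.3710i, |z|^2 = 2.2616
Iter 2: z = -2.1157 + 0.3236i, |z|^2 = 4.5809
Escaped at iteration 2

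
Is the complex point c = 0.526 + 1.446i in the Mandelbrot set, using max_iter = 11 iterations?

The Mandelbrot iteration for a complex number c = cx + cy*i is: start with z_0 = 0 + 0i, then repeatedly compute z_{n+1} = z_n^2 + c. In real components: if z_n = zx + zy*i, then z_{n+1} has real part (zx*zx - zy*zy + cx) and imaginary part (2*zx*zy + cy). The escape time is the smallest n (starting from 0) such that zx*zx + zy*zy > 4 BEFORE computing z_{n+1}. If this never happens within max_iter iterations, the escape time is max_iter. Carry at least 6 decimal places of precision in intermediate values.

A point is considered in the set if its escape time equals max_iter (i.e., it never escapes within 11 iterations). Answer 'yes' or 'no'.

Answer: no

Derivation:
z_0 = 0 + 0i, c = 0.5260 + 1.4460i
Iter 1: z = 0.5260 + 1.4460i, |z|^2 = 2.3676
Iter 2: z = -1.2882 + 2.9672i, |z|^2 = 10.4638
Escaped at iteration 2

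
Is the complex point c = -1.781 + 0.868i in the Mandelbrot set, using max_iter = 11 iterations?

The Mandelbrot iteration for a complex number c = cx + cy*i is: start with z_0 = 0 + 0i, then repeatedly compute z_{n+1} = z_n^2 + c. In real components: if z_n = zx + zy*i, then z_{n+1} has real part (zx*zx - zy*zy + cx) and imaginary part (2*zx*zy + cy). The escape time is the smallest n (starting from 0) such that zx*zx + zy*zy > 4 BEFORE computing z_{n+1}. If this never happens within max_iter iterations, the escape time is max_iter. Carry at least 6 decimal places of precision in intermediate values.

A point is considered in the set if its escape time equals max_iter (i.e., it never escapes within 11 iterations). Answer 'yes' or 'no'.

Answer: no

Derivation:
z_0 = 0 + 0i, c = -1.7810 + 0.8680i
Iter 1: z = -1.7810 + 0.8680i, |z|^2 = 3.9254
Iter 2: z = 0.6375 + -2.2238i, |z|^2 = 5.3518
Escaped at iteration 2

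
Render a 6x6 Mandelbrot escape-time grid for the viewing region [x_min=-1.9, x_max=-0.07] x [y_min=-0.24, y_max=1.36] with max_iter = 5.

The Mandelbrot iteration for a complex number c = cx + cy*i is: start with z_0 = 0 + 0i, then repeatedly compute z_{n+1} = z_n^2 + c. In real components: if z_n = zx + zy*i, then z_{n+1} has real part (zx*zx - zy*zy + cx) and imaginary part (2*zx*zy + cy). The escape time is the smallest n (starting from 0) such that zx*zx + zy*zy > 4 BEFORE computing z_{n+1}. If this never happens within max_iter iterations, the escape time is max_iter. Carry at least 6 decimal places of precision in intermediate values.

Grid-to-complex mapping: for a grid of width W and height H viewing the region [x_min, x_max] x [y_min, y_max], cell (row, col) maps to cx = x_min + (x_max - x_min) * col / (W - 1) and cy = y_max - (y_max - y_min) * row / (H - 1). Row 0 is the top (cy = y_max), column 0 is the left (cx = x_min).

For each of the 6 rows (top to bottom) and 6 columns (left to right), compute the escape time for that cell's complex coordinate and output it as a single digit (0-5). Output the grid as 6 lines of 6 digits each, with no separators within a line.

(row=0, col=0): c = -1.9000 + 1.3600i → escape time 1
(row=0, col=1): c = -1.5340 + 1.3600i → escape time 1
(row=0, col=2): c = -1.1680 + 1.3600i → escape time 2
(row=0, col=3): c = -0.8020 + 1.3600i → escape time 2
(row=0, col=4): c = -0.4360 + 1.3600i → escape time 2
(row=0, col=5): c = -0.0700 + 1.3600i → escape time 2
(row=1, col=0): c = -1.9000 + 1.0400i → escape time 1
(row=1, col=1): c = -1.5340 + 1.0400i → escape time 2
(row=1, col=2): c = -1.1680 + 1.0400i → escape time 3
(row=1, col=3): c = -0.8020 + 1.0400i → escape time 3
(row=1, col=4): c = -0.4360 + 1.0400i → escape time 4
(row=1, col=5): c = -0.0700 + 1.0400i → escape time 5
(row=2, col=0): c = -1.9000 + 0.7200i → escape time 1
(row=2, col=1): c = -1.5340 + 0.7200i → escape time 3
(row=2, col=2): c = -1.1680 + 0.7200i → escape time 3
(row=2, col=3): c = -0.8020 + 0.7200i → escape time 4
(row=2, col=4): c = -0.4360 + 0.7200i → escape time 5
(row=2, col=5): c = -0.0700 + 0.7200i → escape time 5
(row=3, col=0): c = -1.9000 + 0.4000i → escape time 3
(row=3, col=1): c = -1.5340 + 0.4000i → escape time 4
(row=3, col=2): c = -1.1680 + 0.4000i → escape time 5
(row=3, col=3): c = -0.8020 + 0.4000i → escape time 5
(row=3, col=4): c = -0.4360 + 0.4000i → escape time 5
(row=3, col=5): c = -0.0700 + 0.4000i → escape time 5
(row=4, col=0): c = -1.9000 + 0.0800i → escape time 5
(row=4, col=1): c = -1.5340 + 0.0800i → escape time 5
(row=4, col=2): c = -1.1680 + 0.0800i → escape time 5
(row=4, col=3): c = -0.8020 + 0.0800i → escape time 5
(row=4, col=4): c = -0.4360 + 0.0800i → escape time 5
(row=4, col=5): c = -0.0700 + 0.0800i → escape time 5
(row=5, col=0): c = -1.9000 + -0.2400i → escape time 3
(row=5, col=1): c = -1.5340 + -0.2400i → escape time 5
(row=5, col=2): c = -1.1680 + -0.2400i → escape time 5
(row=5, col=3): c = -0.8020 + -0.2400i → escape time 5
(row=5, col=4): c = -0.4360 + -0.2400i → escape time 5
(row=5, col=5): c = -0.0700 + -0.2400i → escape time 5

Answer: 112222
123345
133455
345555
555555
355555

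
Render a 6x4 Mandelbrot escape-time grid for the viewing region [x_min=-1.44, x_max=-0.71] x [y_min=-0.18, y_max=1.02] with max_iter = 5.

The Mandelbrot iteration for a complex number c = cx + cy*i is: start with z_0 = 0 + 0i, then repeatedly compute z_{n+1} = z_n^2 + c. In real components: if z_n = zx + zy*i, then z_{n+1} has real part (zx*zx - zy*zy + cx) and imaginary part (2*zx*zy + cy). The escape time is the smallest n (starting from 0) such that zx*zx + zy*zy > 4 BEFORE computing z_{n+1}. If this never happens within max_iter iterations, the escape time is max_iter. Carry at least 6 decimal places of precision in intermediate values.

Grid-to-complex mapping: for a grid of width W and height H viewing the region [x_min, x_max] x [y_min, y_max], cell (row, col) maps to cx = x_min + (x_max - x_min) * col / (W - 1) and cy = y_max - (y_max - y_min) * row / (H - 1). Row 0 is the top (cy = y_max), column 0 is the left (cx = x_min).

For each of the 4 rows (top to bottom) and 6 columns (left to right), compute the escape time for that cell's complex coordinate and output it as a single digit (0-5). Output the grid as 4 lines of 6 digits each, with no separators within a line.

Answer: 333333
334455
555555
555555

Derivation:
(row=0, col=0): c = -1.4400 + 1.0200i → escape time 3
(row=0, col=1): c = -1.2940 + 1.0200i → escape time 3
(row=0, col=2): c = -1.1480 + 1.0200i → escape time 3
(row=0, col=3): c = -1.0020 + 1.0200i → escape time 3
(row=0, col=4): c = -0.8560 + 1.0200i → escape time 3
(row=0, col=5): c = -0.7100 + 1.0200i → escape time 3
(row=1, col=0): c = -1.4400 + 0.6200i → escape time 3
(row=1, col=1): c = -1.2940 + 0.6200i → escape time 3
(row=1, col=2): c = -1.1480 + 0.6200i → escape time 4
(row=1, col=3): c = -1.0020 + 0.6200i → escape time 4
(row=1, col=4): c = -0.8560 + 0.6200i → escape time 5
(row=1, col=5): c = -0.7100 + 0.6200i → escape time 5
(row=2, col=0): c = -1.4400 + 0.2200i → escape time 5
(row=2, col=1): c = -1.2940 + 0.2200i → escape time 5
(row=2, col=2): c = -1.1480 + 0.2200i → escape time 5
(row=2, col=3): c = -1.0020 + 0.2200i → escape time 5
(row=2, col=4): c = -0.8560 + 0.2200i → escape time 5
(row=2, col=5): c = -0.7100 + 0.2200i → escape time 5
(row=3, col=0): c = -1.4400 + -0.1800i → escape time 5
(row=3, col=1): c = -1.2940 + -0.1800i → escape time 5
(row=3, col=2): c = -1.1480 + -0.1800i → escape time 5
(row=3, col=3): c = -1.0020 + -0.1800i → escape time 5
(row=3, col=4): c = -0.8560 + -0.1800i → escape time 5
(row=3, col=5): c = -0.7100 + -0.1800i → escape time 5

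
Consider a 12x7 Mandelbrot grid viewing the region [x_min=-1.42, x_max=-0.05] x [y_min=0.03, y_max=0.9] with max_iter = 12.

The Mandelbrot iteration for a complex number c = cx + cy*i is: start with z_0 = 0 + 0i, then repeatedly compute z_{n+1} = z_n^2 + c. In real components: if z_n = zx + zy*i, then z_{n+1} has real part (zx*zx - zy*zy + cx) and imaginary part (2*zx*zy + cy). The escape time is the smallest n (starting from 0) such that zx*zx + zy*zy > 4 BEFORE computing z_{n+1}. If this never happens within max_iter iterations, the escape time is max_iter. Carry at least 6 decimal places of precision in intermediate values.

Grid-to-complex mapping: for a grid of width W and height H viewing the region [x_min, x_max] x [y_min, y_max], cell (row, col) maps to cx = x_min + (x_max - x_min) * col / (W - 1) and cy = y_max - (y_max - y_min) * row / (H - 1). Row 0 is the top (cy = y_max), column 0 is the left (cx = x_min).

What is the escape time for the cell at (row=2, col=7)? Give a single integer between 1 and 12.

z_0 = 0 + 0i, c = -0.5482 + 0.6100i
Iter 1: z = -0.5482 + 0.6100i, |z|^2 = 0.6726
Iter 2: z = -0.6198 + -0.0588i, |z|^2 = 0.3876
Iter 3: z = -0.1675 + 0.6829i, |z|^2 = 0.4944
Iter 4: z = -0.9864 + 0.3812i, |z|^2 = 1.1184
Iter 5: z = 0.2795 + -0.1421i, |z|^2 = 0.0983
Iter 6: z = -0.4902 + 0.5306i, |z|^2 = 0.5218
Iter 7: z = -0.5893 + 0.0898i, |z|^2 = 0.3554
Iter 8: z = -0.2089 + 0.5042i, |z|^2 = 0.2978
Iter 9: z = -0.7587 + 0.3993i, |z|^2 = 0.7351
Iter 10: z = -0.1320 + 0.0040i, |z|^2 = 0.0174
Iter 11: z = -0.5308 + 0.6089i, |z|^2 = 0.6525

Answer: 12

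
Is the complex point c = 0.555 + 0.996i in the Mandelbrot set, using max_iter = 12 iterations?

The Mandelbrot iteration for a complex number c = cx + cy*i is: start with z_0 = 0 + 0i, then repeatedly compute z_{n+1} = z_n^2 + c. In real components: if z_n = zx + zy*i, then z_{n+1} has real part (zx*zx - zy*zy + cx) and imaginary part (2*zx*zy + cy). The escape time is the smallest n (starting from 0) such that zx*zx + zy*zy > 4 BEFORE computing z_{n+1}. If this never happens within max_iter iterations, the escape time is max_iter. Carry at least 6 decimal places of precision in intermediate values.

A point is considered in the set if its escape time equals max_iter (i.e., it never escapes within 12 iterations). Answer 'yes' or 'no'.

z_0 = 0 + 0i, c = 0.5550 + 0.9960i
Iter 1: z = 0.5550 + 0.9960i, |z|^2 = 1.3000
Iter 2: z = -0.1290 + 2.1016i, |z|^2 = 4.4332
Escaped at iteration 2

Answer: no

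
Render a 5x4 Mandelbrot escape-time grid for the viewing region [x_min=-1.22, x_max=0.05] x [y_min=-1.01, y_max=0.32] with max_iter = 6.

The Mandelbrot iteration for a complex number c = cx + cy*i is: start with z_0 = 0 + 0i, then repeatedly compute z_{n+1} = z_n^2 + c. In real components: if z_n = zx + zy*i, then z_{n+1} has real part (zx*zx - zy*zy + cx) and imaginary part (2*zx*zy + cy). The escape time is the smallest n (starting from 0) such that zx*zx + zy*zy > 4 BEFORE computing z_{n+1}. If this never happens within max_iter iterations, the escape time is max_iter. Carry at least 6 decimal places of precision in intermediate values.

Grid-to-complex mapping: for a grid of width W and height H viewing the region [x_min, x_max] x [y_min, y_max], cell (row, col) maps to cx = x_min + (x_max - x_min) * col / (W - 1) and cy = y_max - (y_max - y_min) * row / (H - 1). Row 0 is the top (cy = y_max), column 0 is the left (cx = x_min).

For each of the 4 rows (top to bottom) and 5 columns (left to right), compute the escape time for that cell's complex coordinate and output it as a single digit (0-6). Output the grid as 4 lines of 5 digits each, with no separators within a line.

Answer: 66666
66666
45666
33455

Derivation:
(row=0, col=0): c = -1.2200 + 0.3200i → escape time 6
(row=0, col=1): c = -0.9025 + 0.3200i → escape time 6
(row=0, col=2): c = -0.5850 + 0.3200i → escape time 6
(row=0, col=3): c = -0.2675 + 0.3200i → escape time 6
(row=0, col=4): c = 0.0500 + 0.3200i → escape time 6
(row=1, col=0): c = -1.2200 + -0.1233i → escape time 6
(row=1, col=1): c = -0.9025 + -0.1233i → escape time 6
(row=1, col=2): c = -0.5850 + -0.1233i → escape time 6
(row=1, col=3): c = -0.2675 + -0.1233i → escape time 6
(row=1, col=4): c = 0.0500 + -0.1233i → escape time 6
(row=2, col=0): c = -1.2200 + -0.5667i → escape time 4
(row=2, col=1): c = -0.9025 + -0.5667i → escape time 5
(row=2, col=2): c = -0.5850 + -0.5667i → escape time 6
(row=2, col=3): c = -0.2675 + -0.5667i → escape time 6
(row=2, col=4): c = 0.0500 + -0.5667i → escape time 6
(row=3, col=0): c = -1.2200 + -1.0100i → escape time 3
(row=3, col=1): c = -0.9025 + -1.0100i → escape time 3
(row=3, col=2): c = -0.5850 + -1.0100i → escape time 4
(row=3, col=3): c = -0.2675 + -1.0100i → escape time 5
(row=3, col=4): c = 0.0500 + -1.0100i → escape time 5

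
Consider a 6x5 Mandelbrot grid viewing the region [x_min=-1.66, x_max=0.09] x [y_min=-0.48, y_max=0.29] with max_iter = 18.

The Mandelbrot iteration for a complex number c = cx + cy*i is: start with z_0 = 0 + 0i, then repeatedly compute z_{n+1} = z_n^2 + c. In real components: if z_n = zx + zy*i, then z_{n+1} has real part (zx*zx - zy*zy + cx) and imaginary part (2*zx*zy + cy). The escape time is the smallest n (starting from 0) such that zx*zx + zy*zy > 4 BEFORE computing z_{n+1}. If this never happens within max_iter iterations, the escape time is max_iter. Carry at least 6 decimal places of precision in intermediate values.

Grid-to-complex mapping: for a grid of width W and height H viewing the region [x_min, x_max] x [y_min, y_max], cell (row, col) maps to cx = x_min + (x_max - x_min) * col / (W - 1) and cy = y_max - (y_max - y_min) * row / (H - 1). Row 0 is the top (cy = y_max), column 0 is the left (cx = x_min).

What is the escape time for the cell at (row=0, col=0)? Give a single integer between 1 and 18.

z_0 = 0 + 0i, c = -1.6600 + 0.2900i
Iter 1: z = -1.6600 + 0.2900i, |z|^2 = 2.8397
Iter 2: z = 1.0115 + -0.6728i, |z|^2 = 1.4758
Iter 3: z = -1.0895 + -1.0711i, |z|^2 = 2.3343
Iter 4: z = -1.6201 + 2.6239i, |z|^2 = 9.5098
Escaped at iteration 4

Answer: 4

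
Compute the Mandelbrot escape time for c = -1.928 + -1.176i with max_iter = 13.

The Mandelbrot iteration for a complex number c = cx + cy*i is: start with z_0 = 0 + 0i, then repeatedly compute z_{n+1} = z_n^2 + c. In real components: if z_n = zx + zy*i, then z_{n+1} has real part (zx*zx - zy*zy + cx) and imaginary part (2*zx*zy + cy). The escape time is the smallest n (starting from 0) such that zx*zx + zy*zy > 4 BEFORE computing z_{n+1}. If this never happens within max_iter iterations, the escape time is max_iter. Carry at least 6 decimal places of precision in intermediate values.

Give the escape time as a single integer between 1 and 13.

z_0 = 0 + 0i, c = -1.9280 + -1.1760i
Iter 1: z = -1.9280 + -1.1760i, |z|^2 = 5.1002
Escaped at iteration 1

Answer: 1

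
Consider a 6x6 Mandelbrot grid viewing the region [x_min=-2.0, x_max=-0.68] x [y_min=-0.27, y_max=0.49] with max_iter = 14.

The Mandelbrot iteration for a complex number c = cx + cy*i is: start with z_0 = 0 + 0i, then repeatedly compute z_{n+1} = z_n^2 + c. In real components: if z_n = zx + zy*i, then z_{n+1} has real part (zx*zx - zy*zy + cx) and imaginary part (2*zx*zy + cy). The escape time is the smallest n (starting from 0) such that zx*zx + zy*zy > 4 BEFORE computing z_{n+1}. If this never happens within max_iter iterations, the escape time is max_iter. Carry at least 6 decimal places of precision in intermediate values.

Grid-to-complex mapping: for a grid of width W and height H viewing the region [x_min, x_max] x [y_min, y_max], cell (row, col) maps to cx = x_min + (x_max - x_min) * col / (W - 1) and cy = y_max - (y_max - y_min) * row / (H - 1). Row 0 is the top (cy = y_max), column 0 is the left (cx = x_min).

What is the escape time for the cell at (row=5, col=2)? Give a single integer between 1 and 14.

Answer: 5

Derivation:
z_0 = 0 + 0i, c = -1.4720 + -0.2700i
Iter 1: z = -1.4720 + -0.2700i, |z|^2 = 2.2397
Iter 2: z = 0.6219 + 0.5249i, |z|^2 = 0.6622
Iter 3: z = -1.3608 + 0.3828i, |z|^2 = 1.9982
Iter 4: z = 0.2331 + -1.3119i, |z|^2 = 1.7754
Iter 5: z = -3.1387 + -0.8816i, |z|^2 = 10.6286
Escaped at iteration 5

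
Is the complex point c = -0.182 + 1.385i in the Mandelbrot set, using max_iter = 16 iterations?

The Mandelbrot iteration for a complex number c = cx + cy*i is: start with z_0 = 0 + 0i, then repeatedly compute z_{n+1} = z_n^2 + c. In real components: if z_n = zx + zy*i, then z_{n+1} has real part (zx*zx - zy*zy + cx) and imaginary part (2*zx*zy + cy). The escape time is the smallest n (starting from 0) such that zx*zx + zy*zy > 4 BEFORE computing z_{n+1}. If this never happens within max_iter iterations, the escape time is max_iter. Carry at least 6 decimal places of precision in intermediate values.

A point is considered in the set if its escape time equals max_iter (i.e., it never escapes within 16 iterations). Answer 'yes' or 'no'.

Answer: no

Derivation:
z_0 = 0 + 0i, c = -0.1820 + 1.3850i
Iter 1: z = -0.1820 + 1.3850i, |z|^2 = 1.9513
Iter 2: z = -2.0671 + 0.8809i, |z|^2 = 5.0488
Escaped at iteration 2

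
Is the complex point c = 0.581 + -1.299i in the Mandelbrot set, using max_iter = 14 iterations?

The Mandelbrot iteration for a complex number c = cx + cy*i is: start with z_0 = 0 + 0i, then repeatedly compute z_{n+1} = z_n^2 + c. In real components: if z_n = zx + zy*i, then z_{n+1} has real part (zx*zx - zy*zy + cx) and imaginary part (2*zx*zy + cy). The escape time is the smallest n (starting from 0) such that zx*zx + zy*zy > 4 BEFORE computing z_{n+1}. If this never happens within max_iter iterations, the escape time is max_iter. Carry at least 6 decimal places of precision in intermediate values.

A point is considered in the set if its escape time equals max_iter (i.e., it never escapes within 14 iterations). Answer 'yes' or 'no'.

z_0 = 0 + 0i, c = 0.5810 + -1.2990i
Iter 1: z = 0.5810 + -1.2990i, |z|^2 = 2.0250
Iter 2: z = -0.7688 + -2.8084i, |z|^2 = 8.4784
Escaped at iteration 2

Answer: no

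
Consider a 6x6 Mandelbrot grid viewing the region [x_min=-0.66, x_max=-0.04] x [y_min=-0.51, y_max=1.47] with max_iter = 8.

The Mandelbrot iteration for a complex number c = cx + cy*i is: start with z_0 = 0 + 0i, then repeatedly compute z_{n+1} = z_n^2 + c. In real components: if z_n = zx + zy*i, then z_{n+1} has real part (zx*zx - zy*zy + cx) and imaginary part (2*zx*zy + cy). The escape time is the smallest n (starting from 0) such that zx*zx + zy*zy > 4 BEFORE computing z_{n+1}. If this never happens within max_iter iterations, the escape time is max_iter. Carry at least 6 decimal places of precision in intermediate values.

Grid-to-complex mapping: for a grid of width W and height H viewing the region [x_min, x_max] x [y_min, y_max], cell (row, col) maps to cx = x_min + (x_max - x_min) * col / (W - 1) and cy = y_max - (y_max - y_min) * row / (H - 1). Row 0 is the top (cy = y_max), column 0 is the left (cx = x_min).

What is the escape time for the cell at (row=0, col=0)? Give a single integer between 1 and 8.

z_0 = 0 + 0i, c = -0.6600 + 1.4700i
Iter 1: z = -0.6600 + 1.4700i, |z|^2 = 2.5965
Iter 2: z = -2.3853 + -0.4704i, |z|^2 = 5.9109
Escaped at iteration 2

Answer: 2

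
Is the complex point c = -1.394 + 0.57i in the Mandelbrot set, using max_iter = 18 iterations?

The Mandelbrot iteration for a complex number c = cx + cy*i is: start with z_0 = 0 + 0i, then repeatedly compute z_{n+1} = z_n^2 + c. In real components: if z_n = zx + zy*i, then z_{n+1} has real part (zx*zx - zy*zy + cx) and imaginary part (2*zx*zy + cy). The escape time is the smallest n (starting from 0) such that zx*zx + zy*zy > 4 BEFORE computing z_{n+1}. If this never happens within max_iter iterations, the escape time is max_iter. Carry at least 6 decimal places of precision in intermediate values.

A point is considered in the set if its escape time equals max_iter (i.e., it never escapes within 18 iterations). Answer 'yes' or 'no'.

Answer: no

Derivation:
z_0 = 0 + 0i, c = -1.3940 + 0.5700i
Iter 1: z = -1.3940 + 0.5700i, |z|^2 = 2.2681
Iter 2: z = 0.2243 + -1.0192i, |z|^2 = 1.0890
Iter 3: z = -2.3824 + 0.1127i, |z|^2 = 5.6883
Escaped at iteration 3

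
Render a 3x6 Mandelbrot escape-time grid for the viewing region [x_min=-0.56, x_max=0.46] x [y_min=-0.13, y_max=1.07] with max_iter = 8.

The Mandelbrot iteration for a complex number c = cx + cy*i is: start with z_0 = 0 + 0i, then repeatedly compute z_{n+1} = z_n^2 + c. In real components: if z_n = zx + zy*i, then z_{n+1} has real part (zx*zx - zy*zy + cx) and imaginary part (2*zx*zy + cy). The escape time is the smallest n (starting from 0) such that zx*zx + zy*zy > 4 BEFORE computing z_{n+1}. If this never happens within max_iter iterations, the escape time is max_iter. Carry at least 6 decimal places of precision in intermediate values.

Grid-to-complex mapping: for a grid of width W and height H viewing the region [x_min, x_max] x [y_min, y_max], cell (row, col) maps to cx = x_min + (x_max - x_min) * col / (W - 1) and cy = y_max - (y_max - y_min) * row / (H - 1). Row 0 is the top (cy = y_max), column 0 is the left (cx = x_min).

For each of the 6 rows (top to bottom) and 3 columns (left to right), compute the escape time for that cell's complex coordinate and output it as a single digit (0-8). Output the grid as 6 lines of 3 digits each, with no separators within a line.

Answer: 452
483
885
888
886
886

Derivation:
(row=0, col=0): c = -0.5600 + 1.0700i → escape time 4
(row=0, col=1): c = -0.0500 + 1.0700i → escape time 5
(row=0, col=2): c = 0.4600 + 1.0700i → escape time 2
(row=1, col=0): c = -0.5600 + 0.8300i → escape time 4
(row=1, col=1): c = -0.0500 + 0.8300i → escape time 8
(row=1, col=2): c = 0.4600 + 0.8300i → escape time 3
(row=2, col=0): c = -0.5600 + 0.5900i → escape time 8
(row=2, col=1): c = -0.0500 + 0.5900i → escape time 8
(row=2, col=2): c = 0.4600 + 0.5900i → escape time 5
(row=3, col=0): c = -0.5600 + 0.3500i → escape time 8
(row=3, col=1): c = -0.0500 + 0.3500i → escape time 8
(row=3, col=2): c = 0.4600 + 0.3500i → escape time 8
(row=4, col=0): c = -0.5600 + 0.1100i → escape time 8
(row=4, col=1): c = -0.0500 + 0.1100i → escape time 8
(row=4, col=2): c = 0.4600 + 0.1100i → escape time 6
(row=5, col=0): c = -0.5600 + -0.1300i → escape time 8
(row=5, col=1): c = -0.0500 + -0.1300i → escape time 8
(row=5, col=2): c = 0.4600 + -0.1300i → escape time 6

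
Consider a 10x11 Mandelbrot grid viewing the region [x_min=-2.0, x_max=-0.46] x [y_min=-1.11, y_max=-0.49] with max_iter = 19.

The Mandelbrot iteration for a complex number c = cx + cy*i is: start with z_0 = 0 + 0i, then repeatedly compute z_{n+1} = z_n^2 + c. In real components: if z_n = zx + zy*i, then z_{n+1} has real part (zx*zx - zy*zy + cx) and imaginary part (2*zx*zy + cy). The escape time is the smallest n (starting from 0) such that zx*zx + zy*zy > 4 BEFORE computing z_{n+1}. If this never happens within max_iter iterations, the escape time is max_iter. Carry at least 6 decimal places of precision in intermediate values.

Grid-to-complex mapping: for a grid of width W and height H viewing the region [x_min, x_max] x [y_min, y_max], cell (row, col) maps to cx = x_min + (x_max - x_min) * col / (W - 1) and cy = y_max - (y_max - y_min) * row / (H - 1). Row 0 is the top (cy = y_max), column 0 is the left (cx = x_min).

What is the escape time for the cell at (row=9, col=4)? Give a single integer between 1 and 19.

Answer: 3

Derivation:
z_0 = 0 + 0i, c = -1.3156 + -1.0480i
Iter 1: z = -1.3156 + -1.0480i, |z|^2 = 2.8290
Iter 2: z = -0.6832 + 1.7094i, |z|^2 = 3.3888
Iter 3: z = -3.7709 + -3.3836i, |z|^2 = 25.6686
Escaped at iteration 3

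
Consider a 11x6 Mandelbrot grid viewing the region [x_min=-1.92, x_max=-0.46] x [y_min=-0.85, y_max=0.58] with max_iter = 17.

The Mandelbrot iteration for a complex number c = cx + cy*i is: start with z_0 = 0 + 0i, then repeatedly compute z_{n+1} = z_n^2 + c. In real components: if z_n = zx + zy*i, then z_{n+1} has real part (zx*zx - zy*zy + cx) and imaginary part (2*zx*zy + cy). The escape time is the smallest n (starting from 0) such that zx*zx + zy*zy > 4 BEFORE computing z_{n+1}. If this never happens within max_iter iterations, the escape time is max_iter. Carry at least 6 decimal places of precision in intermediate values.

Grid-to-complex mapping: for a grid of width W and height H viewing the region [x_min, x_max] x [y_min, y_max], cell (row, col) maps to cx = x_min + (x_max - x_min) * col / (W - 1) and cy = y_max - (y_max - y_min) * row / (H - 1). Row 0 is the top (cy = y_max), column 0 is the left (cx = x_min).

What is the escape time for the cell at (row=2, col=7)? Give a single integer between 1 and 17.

Answer: 17

Derivation:
z_0 = 0 + 0i, c = -0.8980 + 0.0080i
Iter 1: z = -0.8980 + 0.0080i, |z|^2 = 0.8065
Iter 2: z = -0.0917 + -0.0064i, |z|^2 = 0.0084
Iter 3: z = -0.8896 + 0.0092i, |z|^2 = 0.7915
Iter 4: z = -0.1066 + -0.0083i, |z|^2 = 0.0114
Iter 5: z = -0.8867 + 0.0098i, |z|^2 = 0.7863
Iter 6: z = -0.1119 + -0.0093i, |z|^2 = 0.0126
Iter 7: z = -0.8856 + 0.0101i, |z|^2 = 0.7843
Iter 8: z = -0.1139 + -0.0099i, |z|^2 = 0.0131
Iter 9: z = -0.8851 + 0.0102i, |z|^2 = 0.7836
Iter 10: z = -0.1146 + -0.0101i, |z|^2 = 0.0132
Iter 11: z = -0.8850 + 0.0103i, |z|^2 = 0.7833
Iter 12: z = -0.1150 + -0.0103i, |z|^2 = 0.0133
Iter 13: z = -0.8849 + 0.0104i, |z|^2 = 0.7831
Iter 14: z = -0.1151 + -0.0103i, |z|^2 = 0.0133
Iter 15: z = -0.8849 + 0.0104i, |z|^2 = 0.7831
Iter 16: z = -0.1151 + -0.0104i, |z|^2 = 0.0134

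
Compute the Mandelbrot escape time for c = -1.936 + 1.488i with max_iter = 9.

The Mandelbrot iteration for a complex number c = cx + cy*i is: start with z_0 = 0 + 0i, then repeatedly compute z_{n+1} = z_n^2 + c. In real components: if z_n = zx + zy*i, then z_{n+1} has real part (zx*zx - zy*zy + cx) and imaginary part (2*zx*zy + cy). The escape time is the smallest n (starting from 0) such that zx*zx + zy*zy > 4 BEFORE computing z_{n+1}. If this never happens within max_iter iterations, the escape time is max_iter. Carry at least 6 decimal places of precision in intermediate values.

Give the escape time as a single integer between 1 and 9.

z_0 = 0 + 0i, c = -1.9360 + 1.4880i
Iter 1: z = -1.9360 + 1.4880i, |z|^2 = 5.9622
Escaped at iteration 1

Answer: 1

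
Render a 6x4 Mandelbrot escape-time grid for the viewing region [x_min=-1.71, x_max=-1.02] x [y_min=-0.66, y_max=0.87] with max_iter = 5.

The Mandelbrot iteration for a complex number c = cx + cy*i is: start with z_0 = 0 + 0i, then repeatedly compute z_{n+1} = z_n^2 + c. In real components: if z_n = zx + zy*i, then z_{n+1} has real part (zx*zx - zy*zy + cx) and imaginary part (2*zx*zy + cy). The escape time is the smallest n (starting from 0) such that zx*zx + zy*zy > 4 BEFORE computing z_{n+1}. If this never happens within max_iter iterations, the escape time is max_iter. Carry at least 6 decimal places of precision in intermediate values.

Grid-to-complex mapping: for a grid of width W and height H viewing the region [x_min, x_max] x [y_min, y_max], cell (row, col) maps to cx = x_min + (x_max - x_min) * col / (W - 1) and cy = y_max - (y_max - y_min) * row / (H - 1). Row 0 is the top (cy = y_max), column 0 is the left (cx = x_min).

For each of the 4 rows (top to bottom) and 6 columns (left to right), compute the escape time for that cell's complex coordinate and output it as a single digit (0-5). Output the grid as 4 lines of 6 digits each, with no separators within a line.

(row=0, col=0): c = -1.7100 + 0.8700i → escape time 2
(row=0, col=1): c = -1.5720 + 0.8700i → escape time 3
(row=0, col=2): c = -1.4340 + 0.8700i → escape time 3
(row=0, col=3): c = -1.2960 + 0.8700i → escape time 3
(row=0, col=4): c = -1.1580 + 0.8700i → escape time 3
(row=0, col=5): c = -1.0200 + 0.8700i → escape time 3
(row=1, col=0): c = -1.7100 + 0.3600i → escape time 3
(row=1, col=1): c = -1.5720 + 0.3600i → escape time 4
(row=1, col=2): c = -1.4340 + 0.3600i → escape time 5
(row=1, col=3): c = -1.2960 + 0.3600i → escape time 5
(row=1, col=4): c = -1.1580 + 0.3600i → escape time 5
(row=1, col=5): c = -1.0200 + 0.3600i → escape time 5
(row=2, col=0): c = -1.7100 + -0.1500i → escape time 4
(row=2, col=1): c = -1.5720 + -0.1500i → escape time 5
(row=2, col=2): c = -1.4340 + -0.1500i → escape time 5
(row=2, col=3): c = -1.2960 + -0.1500i → escape time 5
(row=2, col=4): c = -1.1580 + -0.1500i → escape time 5
(row=2, col=5): c = -1.0200 + -0.1500i → escape time 5
(row=3, col=0): c = -1.7100 + -0.6600i → escape time 3
(row=3, col=1): c = -1.5720 + -0.6600i → escape time 3
(row=3, col=2): c = -1.4340 + -0.6600i → escape time 3
(row=3, col=3): c = -1.2960 + -0.6600i → escape time 3
(row=3, col=4): c = -1.1580 + -0.6600i → escape time 3
(row=3, col=5): c = -1.0200 + -0.6600i → escape time 4

Answer: 233333
345555
455555
333334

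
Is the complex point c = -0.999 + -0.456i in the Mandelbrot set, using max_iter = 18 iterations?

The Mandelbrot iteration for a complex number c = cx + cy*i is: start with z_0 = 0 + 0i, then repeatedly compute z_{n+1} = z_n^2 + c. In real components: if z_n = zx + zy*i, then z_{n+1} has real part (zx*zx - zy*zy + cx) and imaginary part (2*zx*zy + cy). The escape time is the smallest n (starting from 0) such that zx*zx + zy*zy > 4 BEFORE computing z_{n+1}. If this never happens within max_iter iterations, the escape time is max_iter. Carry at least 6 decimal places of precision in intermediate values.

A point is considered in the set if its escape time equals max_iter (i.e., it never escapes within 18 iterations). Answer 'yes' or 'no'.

z_0 = 0 + 0i, c = -0.9990 + -0.4560i
Iter 1: z = -0.9990 + -0.4560i, |z|^2 = 1.2059
Iter 2: z = -0.2089 + 0.4551i, |z|^2 = 0.2508
Iter 3: z = -1.1625 + -0.6462i, |z|^2 = 1.7688
Iter 4: z = -0.0652 + 1.0463i, |z|^2 = 1.0990
Iter 5: z = -2.0894 + -0.5925i, |z|^2 = 4.7168
Escaped at iteration 5

Answer: no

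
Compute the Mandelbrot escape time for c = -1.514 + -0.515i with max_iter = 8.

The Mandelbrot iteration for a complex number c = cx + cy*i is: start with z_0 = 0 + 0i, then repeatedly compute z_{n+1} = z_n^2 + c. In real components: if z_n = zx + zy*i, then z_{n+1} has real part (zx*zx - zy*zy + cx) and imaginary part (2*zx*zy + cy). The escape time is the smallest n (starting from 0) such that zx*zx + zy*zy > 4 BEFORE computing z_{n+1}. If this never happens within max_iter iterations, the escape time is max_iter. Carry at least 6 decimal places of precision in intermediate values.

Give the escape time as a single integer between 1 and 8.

Answer: 3

Derivation:
z_0 = 0 + 0i, c = -1.5140 + -0.5150i
Iter 1: z = -1.5140 + -0.5150i, |z|^2 = 2.5574
Iter 2: z = 0.5130 + 1.0444i, |z|^2 = 1.3540
Iter 3: z = -2.3417 + 0.5565i, |z|^2 = 5.7931
Escaped at iteration 3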